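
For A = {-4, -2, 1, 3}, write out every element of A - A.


A - A = {a - a' : a, a' ∈ A}.
Compute a - a' for each ordered pair (a, a'):
a = -4: -4--4=0, -4--2=-2, -4-1=-5, -4-3=-7
a = -2: -2--4=2, -2--2=0, -2-1=-3, -2-3=-5
a = 1: 1--4=5, 1--2=3, 1-1=0, 1-3=-2
a = 3: 3--4=7, 3--2=5, 3-1=2, 3-3=0
Collecting distinct values (and noting 0 appears from a-a):
A - A = {-7, -5, -3, -2, 0, 2, 3, 5, 7}
|A - A| = 9

A - A = {-7, -5, -3, -2, 0, 2, 3, 5, 7}


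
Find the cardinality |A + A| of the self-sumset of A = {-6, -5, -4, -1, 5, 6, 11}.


A + A = {a + a' : a, a' ∈ A}; |A| = 7.
General bounds: 2|A| - 1 ≤ |A + A| ≤ |A|(|A|+1)/2, i.e. 13 ≤ |A + A| ≤ 28.
Lower bound 2|A|-1 is attained iff A is an arithmetic progression.
Enumerate sums a + a' for a ≤ a' (symmetric, so this suffices):
a = -6: -6+-6=-12, -6+-5=-11, -6+-4=-10, -6+-1=-7, -6+5=-1, -6+6=0, -6+11=5
a = -5: -5+-5=-10, -5+-4=-9, -5+-1=-6, -5+5=0, -5+6=1, -5+11=6
a = -4: -4+-4=-8, -4+-1=-5, -4+5=1, -4+6=2, -4+11=7
a = -1: -1+-1=-2, -1+5=4, -1+6=5, -1+11=10
a = 5: 5+5=10, 5+6=11, 5+11=16
a = 6: 6+6=12, 6+11=17
a = 11: 11+11=22
Distinct sums: {-12, -11, -10, -9, -8, -7, -6, -5, -2, -1, 0, 1, 2, 4, 5, 6, 7, 10, 11, 12, 16, 17, 22}
|A + A| = 23

|A + A| = 23


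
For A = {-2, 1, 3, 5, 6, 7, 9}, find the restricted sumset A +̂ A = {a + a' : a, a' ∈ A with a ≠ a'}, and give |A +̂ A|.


Restricted sumset: A +̂ A = {a + a' : a ∈ A, a' ∈ A, a ≠ a'}.
Equivalently, take A + A and drop any sum 2a that is achievable ONLY as a + a for a ∈ A (i.e. sums representable only with equal summands).
Enumerate pairs (a, a') with a < a' (symmetric, so each unordered pair gives one sum; this covers all a ≠ a'):
  -2 + 1 = -1
  -2 + 3 = 1
  -2 + 5 = 3
  -2 + 6 = 4
  -2 + 7 = 5
  -2 + 9 = 7
  1 + 3 = 4
  1 + 5 = 6
  1 + 6 = 7
  1 + 7 = 8
  1 + 9 = 10
  3 + 5 = 8
  3 + 6 = 9
  3 + 7 = 10
  3 + 9 = 12
  5 + 6 = 11
  5 + 7 = 12
  5 + 9 = 14
  6 + 7 = 13
  6 + 9 = 15
  7 + 9 = 16
Collected distinct sums: {-1, 1, 3, 4, 5, 6, 7, 8, 9, 10, 11, 12, 13, 14, 15, 16}
|A +̂ A| = 16
(Reference bound: |A +̂ A| ≥ 2|A| - 3 for |A| ≥ 2, with |A| = 7 giving ≥ 11.)

|A +̂ A| = 16


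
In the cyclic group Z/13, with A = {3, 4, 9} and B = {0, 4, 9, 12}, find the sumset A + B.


Work in Z/13Z: reduce every sum a + b modulo 13.
Enumerate all 12 pairs:
a = 3: 3+0=3, 3+4=7, 3+9=12, 3+12=2
a = 4: 4+0=4, 4+4=8, 4+9=0, 4+12=3
a = 9: 9+0=9, 9+4=0, 9+9=5, 9+12=8
Distinct residues collected: {0, 2, 3, 4, 5, 7, 8, 9, 12}
|A + B| = 9 (out of 13 total residues).

A + B = {0, 2, 3, 4, 5, 7, 8, 9, 12}


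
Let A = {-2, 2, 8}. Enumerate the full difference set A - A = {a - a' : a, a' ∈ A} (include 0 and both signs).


A - A = {a - a' : a, a' ∈ A}.
Compute a - a' for each ordered pair (a, a'):
a = -2: -2--2=0, -2-2=-4, -2-8=-10
a = 2: 2--2=4, 2-2=0, 2-8=-6
a = 8: 8--2=10, 8-2=6, 8-8=0
Collecting distinct values (and noting 0 appears from a-a):
A - A = {-10, -6, -4, 0, 4, 6, 10}
|A - A| = 7

A - A = {-10, -6, -4, 0, 4, 6, 10}


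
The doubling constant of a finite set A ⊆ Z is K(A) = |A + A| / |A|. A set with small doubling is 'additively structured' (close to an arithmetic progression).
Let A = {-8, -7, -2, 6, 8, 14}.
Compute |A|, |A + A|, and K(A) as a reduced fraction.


|A| = 6.
Compute A + A by enumerating all 36 pairs.
A + A = {-16, -15, -14, -10, -9, -4, -2, -1, 0, 1, 4, 6, 7, 12, 14, 16, 20, 22, 28}, so |A + A| = 19.
K = |A + A| / |A| = 19/6 (already in lowest terms) ≈ 3.1667.
Reference: AP of size 6 gives K = 11/6 ≈ 1.8333; a fully generic set of size 6 gives K ≈ 3.5000.

|A| = 6, |A + A| = 19, K = 19/6.


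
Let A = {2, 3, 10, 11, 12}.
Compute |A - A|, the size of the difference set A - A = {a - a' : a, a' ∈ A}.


A - A = {a - a' : a, a' ∈ A}; |A| = 5.
Bounds: 2|A|-1 ≤ |A - A| ≤ |A|² - |A| + 1, i.e. 9 ≤ |A - A| ≤ 21.
Note: 0 ∈ A - A always (from a - a). The set is symmetric: if d ∈ A - A then -d ∈ A - A.
Enumerate nonzero differences d = a - a' with a > a' (then include -d):
Positive differences: {1, 2, 7, 8, 9, 10}
Full difference set: {0} ∪ (positive diffs) ∪ (negative diffs).
|A - A| = 1 + 2·6 = 13 (matches direct enumeration: 13).

|A - A| = 13


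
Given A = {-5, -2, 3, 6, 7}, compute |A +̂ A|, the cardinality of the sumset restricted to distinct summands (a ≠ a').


Restricted sumset: A +̂ A = {a + a' : a ∈ A, a' ∈ A, a ≠ a'}.
Equivalently, take A + A and drop any sum 2a that is achievable ONLY as a + a for a ∈ A (i.e. sums representable only with equal summands).
Enumerate pairs (a, a') with a < a' (symmetric, so each unordered pair gives one sum; this covers all a ≠ a'):
  -5 + -2 = -7
  -5 + 3 = -2
  -5 + 6 = 1
  -5 + 7 = 2
  -2 + 3 = 1
  -2 + 6 = 4
  -2 + 7 = 5
  3 + 6 = 9
  3 + 7 = 10
  6 + 7 = 13
Collected distinct sums: {-7, -2, 1, 2, 4, 5, 9, 10, 13}
|A +̂ A| = 9
(Reference bound: |A +̂ A| ≥ 2|A| - 3 for |A| ≥ 2, with |A| = 5 giving ≥ 7.)

|A +̂ A| = 9


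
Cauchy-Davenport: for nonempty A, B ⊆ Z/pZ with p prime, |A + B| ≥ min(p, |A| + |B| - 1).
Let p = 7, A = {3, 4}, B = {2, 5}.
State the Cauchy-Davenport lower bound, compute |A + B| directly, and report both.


Cauchy-Davenport: |A + B| ≥ min(p, |A| + |B| - 1) for A, B nonempty in Z/pZ.
|A| = 2, |B| = 2, p = 7.
CD lower bound = min(7, 2 + 2 - 1) = min(7, 3) = 3.
Compute A + B mod 7 directly:
a = 3: 3+2=5, 3+5=1
a = 4: 4+2=6, 4+5=2
A + B = {1, 2, 5, 6}, so |A + B| = 4.
Verify: 4 ≥ 3? Yes ✓.

CD lower bound = 3, actual |A + B| = 4.


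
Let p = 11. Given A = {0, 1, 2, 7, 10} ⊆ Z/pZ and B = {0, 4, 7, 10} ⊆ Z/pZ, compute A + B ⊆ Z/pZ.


Work in Z/11Z: reduce every sum a + b modulo 11.
Enumerate all 20 pairs:
a = 0: 0+0=0, 0+4=4, 0+7=7, 0+10=10
a = 1: 1+0=1, 1+4=5, 1+7=8, 1+10=0
a = 2: 2+0=2, 2+4=6, 2+7=9, 2+10=1
a = 7: 7+0=7, 7+4=0, 7+7=3, 7+10=6
a = 10: 10+0=10, 10+4=3, 10+7=6, 10+10=9
Distinct residues collected: {0, 1, 2, 3, 4, 5, 6, 7, 8, 9, 10}
|A + B| = 11 (out of 11 total residues).

A + B = {0, 1, 2, 3, 4, 5, 6, 7, 8, 9, 10}


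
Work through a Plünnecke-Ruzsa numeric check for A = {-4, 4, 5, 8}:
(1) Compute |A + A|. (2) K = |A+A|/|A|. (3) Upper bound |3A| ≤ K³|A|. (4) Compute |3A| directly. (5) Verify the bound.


|A| = 4.
Step 1: Compute A + A by enumerating all 16 pairs.
A + A = {-8, 0, 1, 4, 8, 9, 10, 12, 13, 16}, so |A + A| = 10.
Step 2: Doubling constant K = |A + A|/|A| = 10/4 = 10/4 ≈ 2.5000.
Step 3: Plünnecke-Ruzsa gives |3A| ≤ K³·|A| = (2.5000)³ · 4 ≈ 62.5000.
Step 4: Compute 3A = A + A + A directly by enumerating all triples (a,b,c) ∈ A³; |3A| = 19.
Step 5: Check 19 ≤ 62.5000? Yes ✓.

K = 10/4, Plünnecke-Ruzsa bound K³|A| ≈ 62.5000, |3A| = 19, inequality holds.


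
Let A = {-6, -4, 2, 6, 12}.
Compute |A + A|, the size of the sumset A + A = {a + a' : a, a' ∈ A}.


A + A = {a + a' : a, a' ∈ A}; |A| = 5.
General bounds: 2|A| - 1 ≤ |A + A| ≤ |A|(|A|+1)/2, i.e. 9 ≤ |A + A| ≤ 15.
Lower bound 2|A|-1 is attained iff A is an arithmetic progression.
Enumerate sums a + a' for a ≤ a' (symmetric, so this suffices):
a = -6: -6+-6=-12, -6+-4=-10, -6+2=-4, -6+6=0, -6+12=6
a = -4: -4+-4=-8, -4+2=-2, -4+6=2, -4+12=8
a = 2: 2+2=4, 2+6=8, 2+12=14
a = 6: 6+6=12, 6+12=18
a = 12: 12+12=24
Distinct sums: {-12, -10, -8, -4, -2, 0, 2, 4, 6, 8, 12, 14, 18, 24}
|A + A| = 14

|A + A| = 14


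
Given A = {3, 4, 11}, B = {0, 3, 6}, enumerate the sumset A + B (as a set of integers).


A + B = {a + b : a ∈ A, b ∈ B}.
Enumerate all |A|·|B| = 3·3 = 9 pairs (a, b) and collect distinct sums.
a = 3: 3+0=3, 3+3=6, 3+6=9
a = 4: 4+0=4, 4+3=7, 4+6=10
a = 11: 11+0=11, 11+3=14, 11+6=17
Collecting distinct sums: A + B = {3, 4, 6, 7, 9, 10, 11, 14, 17}
|A + B| = 9

A + B = {3, 4, 6, 7, 9, 10, 11, 14, 17}


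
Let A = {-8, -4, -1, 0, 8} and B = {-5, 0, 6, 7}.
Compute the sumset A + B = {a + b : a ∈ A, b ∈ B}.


A + B = {a + b : a ∈ A, b ∈ B}.
Enumerate all |A|·|B| = 5·4 = 20 pairs (a, b) and collect distinct sums.
a = -8: -8+-5=-13, -8+0=-8, -8+6=-2, -8+7=-1
a = -4: -4+-5=-9, -4+0=-4, -4+6=2, -4+7=3
a = -1: -1+-5=-6, -1+0=-1, -1+6=5, -1+7=6
a = 0: 0+-5=-5, 0+0=0, 0+6=6, 0+7=7
a = 8: 8+-5=3, 8+0=8, 8+6=14, 8+7=15
Collecting distinct sums: A + B = {-13, -9, -8, -6, -5, -4, -2, -1, 0, 2, 3, 5, 6, 7, 8, 14, 15}
|A + B| = 17

A + B = {-13, -9, -8, -6, -5, -4, -2, -1, 0, 2, 3, 5, 6, 7, 8, 14, 15}


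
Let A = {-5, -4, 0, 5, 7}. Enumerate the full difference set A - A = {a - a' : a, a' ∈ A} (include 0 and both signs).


A - A = {a - a' : a, a' ∈ A}.
Compute a - a' for each ordered pair (a, a'):
a = -5: -5--5=0, -5--4=-1, -5-0=-5, -5-5=-10, -5-7=-12
a = -4: -4--5=1, -4--4=0, -4-0=-4, -4-5=-9, -4-7=-11
a = 0: 0--5=5, 0--4=4, 0-0=0, 0-5=-5, 0-7=-7
a = 5: 5--5=10, 5--4=9, 5-0=5, 5-5=0, 5-7=-2
a = 7: 7--5=12, 7--4=11, 7-0=7, 7-5=2, 7-7=0
Collecting distinct values (and noting 0 appears from a-a):
A - A = {-12, -11, -10, -9, -7, -5, -4, -2, -1, 0, 1, 2, 4, 5, 7, 9, 10, 11, 12}
|A - A| = 19

A - A = {-12, -11, -10, -9, -7, -5, -4, -2, -1, 0, 1, 2, 4, 5, 7, 9, 10, 11, 12}


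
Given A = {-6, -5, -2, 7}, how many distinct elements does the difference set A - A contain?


A - A = {a - a' : a, a' ∈ A}; |A| = 4.
Bounds: 2|A|-1 ≤ |A - A| ≤ |A|² - |A| + 1, i.e. 7 ≤ |A - A| ≤ 13.
Note: 0 ∈ A - A always (from a - a). The set is symmetric: if d ∈ A - A then -d ∈ A - A.
Enumerate nonzero differences d = a - a' with a > a' (then include -d):
Positive differences: {1, 3, 4, 9, 12, 13}
Full difference set: {0} ∪ (positive diffs) ∪ (negative diffs).
|A - A| = 1 + 2·6 = 13 (matches direct enumeration: 13).

|A - A| = 13


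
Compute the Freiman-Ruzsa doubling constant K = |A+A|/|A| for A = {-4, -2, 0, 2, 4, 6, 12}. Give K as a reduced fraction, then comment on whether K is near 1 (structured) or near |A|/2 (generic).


|A| = 7.
Compute A + A by enumerating all 49 pairs.
A + A = {-8, -6, -4, -2, 0, 2, 4, 6, 8, 10, 12, 14, 16, 18, 24}, so |A + A| = 15.
K = |A + A| / |A| = 15/7 (already in lowest terms) ≈ 2.1429.
Reference: AP of size 7 gives K = 13/7 ≈ 1.8571; a fully generic set of size 7 gives K ≈ 4.0000.

|A| = 7, |A + A| = 15, K = 15/7.


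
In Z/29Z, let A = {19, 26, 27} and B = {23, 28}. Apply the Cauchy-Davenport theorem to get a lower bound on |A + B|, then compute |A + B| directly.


Cauchy-Davenport: |A + B| ≥ min(p, |A| + |B| - 1) for A, B nonempty in Z/pZ.
|A| = 3, |B| = 2, p = 29.
CD lower bound = min(29, 3 + 2 - 1) = min(29, 4) = 4.
Compute A + B mod 29 directly:
a = 19: 19+23=13, 19+28=18
a = 26: 26+23=20, 26+28=25
a = 27: 27+23=21, 27+28=26
A + B = {13, 18, 20, 21, 25, 26}, so |A + B| = 6.
Verify: 6 ≥ 4? Yes ✓.

CD lower bound = 4, actual |A + B| = 6.


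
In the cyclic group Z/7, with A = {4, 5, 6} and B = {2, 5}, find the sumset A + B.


Work in Z/7Z: reduce every sum a + b modulo 7.
Enumerate all 6 pairs:
a = 4: 4+2=6, 4+5=2
a = 5: 5+2=0, 5+5=3
a = 6: 6+2=1, 6+5=4
Distinct residues collected: {0, 1, 2, 3, 4, 6}
|A + B| = 6 (out of 7 total residues).

A + B = {0, 1, 2, 3, 4, 6}


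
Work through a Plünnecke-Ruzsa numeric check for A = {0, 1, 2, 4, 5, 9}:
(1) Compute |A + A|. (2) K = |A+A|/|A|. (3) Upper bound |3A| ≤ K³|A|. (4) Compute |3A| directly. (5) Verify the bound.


|A| = 6.
Step 1: Compute A + A by enumerating all 36 pairs.
A + A = {0, 1, 2, 3, 4, 5, 6, 7, 8, 9, 10, 11, 13, 14, 18}, so |A + A| = 15.
Step 2: Doubling constant K = |A + A|/|A| = 15/6 = 15/6 ≈ 2.5000.
Step 3: Plünnecke-Ruzsa gives |3A| ≤ K³·|A| = (2.5000)³ · 6 ≈ 93.7500.
Step 4: Compute 3A = A + A + A directly by enumerating all triples (a,b,c) ∈ A³; |3A| = 24.
Step 5: Check 24 ≤ 93.7500? Yes ✓.

K = 15/6, Plünnecke-Ruzsa bound K³|A| ≈ 93.7500, |3A| = 24, inequality holds.


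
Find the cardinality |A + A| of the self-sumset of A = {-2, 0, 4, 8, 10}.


A + A = {a + a' : a, a' ∈ A}; |A| = 5.
General bounds: 2|A| - 1 ≤ |A + A| ≤ |A|(|A|+1)/2, i.e. 9 ≤ |A + A| ≤ 15.
Lower bound 2|A|-1 is attained iff A is an arithmetic progression.
Enumerate sums a + a' for a ≤ a' (symmetric, so this suffices):
a = -2: -2+-2=-4, -2+0=-2, -2+4=2, -2+8=6, -2+10=8
a = 0: 0+0=0, 0+4=4, 0+8=8, 0+10=10
a = 4: 4+4=8, 4+8=12, 4+10=14
a = 8: 8+8=16, 8+10=18
a = 10: 10+10=20
Distinct sums: {-4, -2, 0, 2, 4, 6, 8, 10, 12, 14, 16, 18, 20}
|A + A| = 13

|A + A| = 13


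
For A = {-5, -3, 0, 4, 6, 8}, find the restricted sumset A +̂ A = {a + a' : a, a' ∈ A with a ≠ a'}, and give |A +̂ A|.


Restricted sumset: A +̂ A = {a + a' : a ∈ A, a' ∈ A, a ≠ a'}.
Equivalently, take A + A and drop any sum 2a that is achievable ONLY as a + a for a ∈ A (i.e. sums representable only with equal summands).
Enumerate pairs (a, a') with a < a' (symmetric, so each unordered pair gives one sum; this covers all a ≠ a'):
  -5 + -3 = -8
  -5 + 0 = -5
  -5 + 4 = -1
  -5 + 6 = 1
  -5 + 8 = 3
  -3 + 0 = -3
  -3 + 4 = 1
  -3 + 6 = 3
  -3 + 8 = 5
  0 + 4 = 4
  0 + 6 = 6
  0 + 8 = 8
  4 + 6 = 10
  4 + 8 = 12
  6 + 8 = 14
Collected distinct sums: {-8, -5, -3, -1, 1, 3, 4, 5, 6, 8, 10, 12, 14}
|A +̂ A| = 13
(Reference bound: |A +̂ A| ≥ 2|A| - 3 for |A| ≥ 2, with |A| = 6 giving ≥ 9.)

|A +̂ A| = 13


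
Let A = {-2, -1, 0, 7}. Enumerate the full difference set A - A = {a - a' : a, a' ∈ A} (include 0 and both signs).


A - A = {a - a' : a, a' ∈ A}.
Compute a - a' for each ordered pair (a, a'):
a = -2: -2--2=0, -2--1=-1, -2-0=-2, -2-7=-9
a = -1: -1--2=1, -1--1=0, -1-0=-1, -1-7=-8
a = 0: 0--2=2, 0--1=1, 0-0=0, 0-7=-7
a = 7: 7--2=9, 7--1=8, 7-0=7, 7-7=0
Collecting distinct values (and noting 0 appears from a-a):
A - A = {-9, -8, -7, -2, -1, 0, 1, 2, 7, 8, 9}
|A - A| = 11

A - A = {-9, -8, -7, -2, -1, 0, 1, 2, 7, 8, 9}


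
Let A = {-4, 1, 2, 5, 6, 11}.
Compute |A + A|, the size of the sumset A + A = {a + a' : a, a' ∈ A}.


A + A = {a + a' : a, a' ∈ A}; |A| = 6.
General bounds: 2|A| - 1 ≤ |A + A| ≤ |A|(|A|+1)/2, i.e. 11 ≤ |A + A| ≤ 21.
Lower bound 2|A|-1 is attained iff A is an arithmetic progression.
Enumerate sums a + a' for a ≤ a' (symmetric, so this suffices):
a = -4: -4+-4=-8, -4+1=-3, -4+2=-2, -4+5=1, -4+6=2, -4+11=7
a = 1: 1+1=2, 1+2=3, 1+5=6, 1+6=7, 1+11=12
a = 2: 2+2=4, 2+5=7, 2+6=8, 2+11=13
a = 5: 5+5=10, 5+6=11, 5+11=16
a = 6: 6+6=12, 6+11=17
a = 11: 11+11=22
Distinct sums: {-8, -3, -2, 1, 2, 3, 4, 6, 7, 8, 10, 11, 12, 13, 16, 17, 22}
|A + A| = 17

|A + A| = 17


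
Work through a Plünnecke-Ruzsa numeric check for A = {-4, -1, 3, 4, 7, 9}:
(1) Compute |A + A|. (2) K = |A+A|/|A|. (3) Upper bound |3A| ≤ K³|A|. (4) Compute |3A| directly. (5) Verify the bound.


|A| = 6.
Step 1: Compute A + A by enumerating all 36 pairs.
A + A = {-8, -5, -2, -1, 0, 2, 3, 5, 6, 7, 8, 10, 11, 12, 13, 14, 16, 18}, so |A + A| = 18.
Step 2: Doubling constant K = |A + A|/|A| = 18/6 = 18/6 ≈ 3.0000.
Step 3: Plünnecke-Ruzsa gives |3A| ≤ K³·|A| = (3.0000)³ · 6 ≈ 162.0000.
Step 4: Compute 3A = A + A + A directly by enumerating all triples (a,b,c) ∈ A³; |3A| = 33.
Step 5: Check 33 ≤ 162.0000? Yes ✓.

K = 18/6, Plünnecke-Ruzsa bound K³|A| ≈ 162.0000, |3A| = 33, inequality holds.


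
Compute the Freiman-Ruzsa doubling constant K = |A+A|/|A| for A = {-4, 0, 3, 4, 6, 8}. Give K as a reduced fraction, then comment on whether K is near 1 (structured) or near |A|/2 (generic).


|A| = 6.
Compute A + A by enumerating all 36 pairs.
A + A = {-8, -4, -1, 0, 2, 3, 4, 6, 7, 8, 9, 10, 11, 12, 14, 16}, so |A + A| = 16.
K = |A + A| / |A| = 16/6 = 8/3 ≈ 2.6667.
Reference: AP of size 6 gives K = 11/6 ≈ 1.8333; a fully generic set of size 6 gives K ≈ 3.5000.

|A| = 6, |A + A| = 16, K = 16/6 = 8/3.


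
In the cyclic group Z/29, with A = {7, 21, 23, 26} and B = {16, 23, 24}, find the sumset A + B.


Work in Z/29Z: reduce every sum a + b modulo 29.
Enumerate all 12 pairs:
a = 7: 7+16=23, 7+23=1, 7+24=2
a = 21: 21+16=8, 21+23=15, 21+24=16
a = 23: 23+16=10, 23+23=17, 23+24=18
a = 26: 26+16=13, 26+23=20, 26+24=21
Distinct residues collected: {1, 2, 8, 10, 13, 15, 16, 17, 18, 20, 21, 23}
|A + B| = 12 (out of 29 total residues).

A + B = {1, 2, 8, 10, 13, 15, 16, 17, 18, 20, 21, 23}


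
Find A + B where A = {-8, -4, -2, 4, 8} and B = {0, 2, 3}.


A + B = {a + b : a ∈ A, b ∈ B}.
Enumerate all |A|·|B| = 5·3 = 15 pairs (a, b) and collect distinct sums.
a = -8: -8+0=-8, -8+2=-6, -8+3=-5
a = -4: -4+0=-4, -4+2=-2, -4+3=-1
a = -2: -2+0=-2, -2+2=0, -2+3=1
a = 4: 4+0=4, 4+2=6, 4+3=7
a = 8: 8+0=8, 8+2=10, 8+3=11
Collecting distinct sums: A + B = {-8, -6, -5, -4, -2, -1, 0, 1, 4, 6, 7, 8, 10, 11}
|A + B| = 14

A + B = {-8, -6, -5, -4, -2, -1, 0, 1, 4, 6, 7, 8, 10, 11}


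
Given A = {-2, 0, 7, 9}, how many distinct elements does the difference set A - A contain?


A - A = {a - a' : a, a' ∈ A}; |A| = 4.
Bounds: 2|A|-1 ≤ |A - A| ≤ |A|² - |A| + 1, i.e. 7 ≤ |A - A| ≤ 13.
Note: 0 ∈ A - A always (from a - a). The set is symmetric: if d ∈ A - A then -d ∈ A - A.
Enumerate nonzero differences d = a - a' with a > a' (then include -d):
Positive differences: {2, 7, 9, 11}
Full difference set: {0} ∪ (positive diffs) ∪ (negative diffs).
|A - A| = 1 + 2·4 = 9 (matches direct enumeration: 9).

|A - A| = 9


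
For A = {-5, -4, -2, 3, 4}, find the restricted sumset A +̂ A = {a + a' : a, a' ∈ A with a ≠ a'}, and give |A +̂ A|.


Restricted sumset: A +̂ A = {a + a' : a ∈ A, a' ∈ A, a ≠ a'}.
Equivalently, take A + A and drop any sum 2a that is achievable ONLY as a + a for a ∈ A (i.e. sums representable only with equal summands).
Enumerate pairs (a, a') with a < a' (symmetric, so each unordered pair gives one sum; this covers all a ≠ a'):
  -5 + -4 = -9
  -5 + -2 = -7
  -5 + 3 = -2
  -5 + 4 = -1
  -4 + -2 = -6
  -4 + 3 = -1
  -4 + 4 = 0
  -2 + 3 = 1
  -2 + 4 = 2
  3 + 4 = 7
Collected distinct sums: {-9, -7, -6, -2, -1, 0, 1, 2, 7}
|A +̂ A| = 9
(Reference bound: |A +̂ A| ≥ 2|A| - 3 for |A| ≥ 2, with |A| = 5 giving ≥ 7.)

|A +̂ A| = 9


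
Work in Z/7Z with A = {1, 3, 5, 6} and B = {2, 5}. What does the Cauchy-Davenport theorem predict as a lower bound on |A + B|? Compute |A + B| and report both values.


Cauchy-Davenport: |A + B| ≥ min(p, |A| + |B| - 1) for A, B nonempty in Z/pZ.
|A| = 4, |B| = 2, p = 7.
CD lower bound = min(7, 4 + 2 - 1) = min(7, 5) = 5.
Compute A + B mod 7 directly:
a = 1: 1+2=3, 1+5=6
a = 3: 3+2=5, 3+5=1
a = 5: 5+2=0, 5+5=3
a = 6: 6+2=1, 6+5=4
A + B = {0, 1, 3, 4, 5, 6}, so |A + B| = 6.
Verify: 6 ≥ 5? Yes ✓.

CD lower bound = 5, actual |A + B| = 6.


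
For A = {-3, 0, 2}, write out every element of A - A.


A - A = {a - a' : a, a' ∈ A}.
Compute a - a' for each ordered pair (a, a'):
a = -3: -3--3=0, -3-0=-3, -3-2=-5
a = 0: 0--3=3, 0-0=0, 0-2=-2
a = 2: 2--3=5, 2-0=2, 2-2=0
Collecting distinct values (and noting 0 appears from a-a):
A - A = {-5, -3, -2, 0, 2, 3, 5}
|A - A| = 7

A - A = {-5, -3, -2, 0, 2, 3, 5}


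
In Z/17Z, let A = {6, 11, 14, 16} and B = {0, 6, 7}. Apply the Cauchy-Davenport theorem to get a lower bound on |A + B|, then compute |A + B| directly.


Cauchy-Davenport: |A + B| ≥ min(p, |A| + |B| - 1) for A, B nonempty in Z/pZ.
|A| = 4, |B| = 3, p = 17.
CD lower bound = min(17, 4 + 3 - 1) = min(17, 6) = 6.
Compute A + B mod 17 directly:
a = 6: 6+0=6, 6+6=12, 6+7=13
a = 11: 11+0=11, 11+6=0, 11+7=1
a = 14: 14+0=14, 14+6=3, 14+7=4
a = 16: 16+0=16, 16+6=5, 16+7=6
A + B = {0, 1, 3, 4, 5, 6, 11, 12, 13, 14, 16}, so |A + B| = 11.
Verify: 11 ≥ 6? Yes ✓.

CD lower bound = 6, actual |A + B| = 11.


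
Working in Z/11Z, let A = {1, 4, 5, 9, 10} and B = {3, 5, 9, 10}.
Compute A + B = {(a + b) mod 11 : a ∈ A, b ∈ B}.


Work in Z/11Z: reduce every sum a + b modulo 11.
Enumerate all 20 pairs:
a = 1: 1+3=4, 1+5=6, 1+9=10, 1+10=0
a = 4: 4+3=7, 4+5=9, 4+9=2, 4+10=3
a = 5: 5+3=8, 5+5=10, 5+9=3, 5+10=4
a = 9: 9+3=1, 9+5=3, 9+9=7, 9+10=8
a = 10: 10+3=2, 10+5=4, 10+9=8, 10+10=9
Distinct residues collected: {0, 1, 2, 3, 4, 6, 7, 8, 9, 10}
|A + B| = 10 (out of 11 total residues).

A + B = {0, 1, 2, 3, 4, 6, 7, 8, 9, 10}


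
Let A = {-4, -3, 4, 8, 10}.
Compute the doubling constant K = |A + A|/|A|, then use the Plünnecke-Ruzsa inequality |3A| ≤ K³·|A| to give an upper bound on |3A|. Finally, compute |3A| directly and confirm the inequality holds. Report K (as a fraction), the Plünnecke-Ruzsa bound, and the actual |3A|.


|A| = 5.
Step 1: Compute A + A by enumerating all 25 pairs.
A + A = {-8, -7, -6, 0, 1, 4, 5, 6, 7, 8, 12, 14, 16, 18, 20}, so |A + A| = 15.
Step 2: Doubling constant K = |A + A|/|A| = 15/5 = 15/5 ≈ 3.0000.
Step 3: Plünnecke-Ruzsa gives |3A| ≤ K³·|A| = (3.0000)³ · 5 ≈ 135.0000.
Step 4: Compute 3A = A + A + A directly by enumerating all triples (a,b,c) ∈ A³; |3A| = 30.
Step 5: Check 30 ≤ 135.0000? Yes ✓.

K = 15/5, Plünnecke-Ruzsa bound K³|A| ≈ 135.0000, |3A| = 30, inequality holds.


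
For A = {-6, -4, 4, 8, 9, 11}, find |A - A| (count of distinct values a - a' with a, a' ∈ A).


A - A = {a - a' : a, a' ∈ A}; |A| = 6.
Bounds: 2|A|-1 ≤ |A - A| ≤ |A|² - |A| + 1, i.e. 11 ≤ |A - A| ≤ 31.
Note: 0 ∈ A - A always (from a - a). The set is symmetric: if d ∈ A - A then -d ∈ A - A.
Enumerate nonzero differences d = a - a' with a > a' (then include -d):
Positive differences: {1, 2, 3, 4, 5, 7, 8, 10, 12, 13, 14, 15, 17}
Full difference set: {0} ∪ (positive diffs) ∪ (negative diffs).
|A - A| = 1 + 2·13 = 27 (matches direct enumeration: 27).

|A - A| = 27


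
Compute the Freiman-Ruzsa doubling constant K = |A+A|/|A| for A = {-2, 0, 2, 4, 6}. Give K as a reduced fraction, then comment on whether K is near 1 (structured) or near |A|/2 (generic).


|A| = 5.
Compute A + A by enumerating all 25 pairs.
A + A = {-4, -2, 0, 2, 4, 6, 8, 10, 12}, so |A + A| = 9.
K = |A + A| / |A| = 9/5 (already in lowest terms) ≈ 1.8000.
Reference: AP of size 5 gives K = 9/5 ≈ 1.8000; a fully generic set of size 5 gives K ≈ 3.0000.

|A| = 5, |A + A| = 9, K = 9/5.


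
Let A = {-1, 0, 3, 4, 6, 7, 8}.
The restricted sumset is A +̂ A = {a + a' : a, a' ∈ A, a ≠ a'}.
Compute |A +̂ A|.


Restricted sumset: A +̂ A = {a + a' : a ∈ A, a' ∈ A, a ≠ a'}.
Equivalently, take A + A and drop any sum 2a that is achievable ONLY as a + a for a ∈ A (i.e. sums representable only with equal summands).
Enumerate pairs (a, a') with a < a' (symmetric, so each unordered pair gives one sum; this covers all a ≠ a'):
  -1 + 0 = -1
  -1 + 3 = 2
  -1 + 4 = 3
  -1 + 6 = 5
  -1 + 7 = 6
  -1 + 8 = 7
  0 + 3 = 3
  0 + 4 = 4
  0 + 6 = 6
  0 + 7 = 7
  0 + 8 = 8
  3 + 4 = 7
  3 + 6 = 9
  3 + 7 = 10
  3 + 8 = 11
  4 + 6 = 10
  4 + 7 = 11
  4 + 8 = 12
  6 + 7 = 13
  6 + 8 = 14
  7 + 8 = 15
Collected distinct sums: {-1, 2, 3, 4, 5, 6, 7, 8, 9, 10, 11, 12, 13, 14, 15}
|A +̂ A| = 15
(Reference bound: |A +̂ A| ≥ 2|A| - 3 for |A| ≥ 2, with |A| = 7 giving ≥ 11.)

|A +̂ A| = 15


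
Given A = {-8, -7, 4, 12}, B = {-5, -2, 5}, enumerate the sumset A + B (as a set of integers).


A + B = {a + b : a ∈ A, b ∈ B}.
Enumerate all |A|·|B| = 4·3 = 12 pairs (a, b) and collect distinct sums.
a = -8: -8+-5=-13, -8+-2=-10, -8+5=-3
a = -7: -7+-5=-12, -7+-2=-9, -7+5=-2
a = 4: 4+-5=-1, 4+-2=2, 4+5=9
a = 12: 12+-5=7, 12+-2=10, 12+5=17
Collecting distinct sums: A + B = {-13, -12, -10, -9, -3, -2, -1, 2, 7, 9, 10, 17}
|A + B| = 12

A + B = {-13, -12, -10, -9, -3, -2, -1, 2, 7, 9, 10, 17}


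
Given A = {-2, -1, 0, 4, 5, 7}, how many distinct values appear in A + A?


A + A = {a + a' : a, a' ∈ A}; |A| = 6.
General bounds: 2|A| - 1 ≤ |A + A| ≤ |A|(|A|+1)/2, i.e. 11 ≤ |A + A| ≤ 21.
Lower bound 2|A|-1 is attained iff A is an arithmetic progression.
Enumerate sums a + a' for a ≤ a' (symmetric, so this suffices):
a = -2: -2+-2=-4, -2+-1=-3, -2+0=-2, -2+4=2, -2+5=3, -2+7=5
a = -1: -1+-1=-2, -1+0=-1, -1+4=3, -1+5=4, -1+7=6
a = 0: 0+0=0, 0+4=4, 0+5=5, 0+7=7
a = 4: 4+4=8, 4+5=9, 4+7=11
a = 5: 5+5=10, 5+7=12
a = 7: 7+7=14
Distinct sums: {-4, -3, -2, -1, 0, 2, 3, 4, 5, 6, 7, 8, 9, 10, 11, 12, 14}
|A + A| = 17

|A + A| = 17


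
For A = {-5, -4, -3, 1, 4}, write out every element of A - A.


A - A = {a - a' : a, a' ∈ A}.
Compute a - a' for each ordered pair (a, a'):
a = -5: -5--5=0, -5--4=-1, -5--3=-2, -5-1=-6, -5-4=-9
a = -4: -4--5=1, -4--4=0, -4--3=-1, -4-1=-5, -4-4=-8
a = -3: -3--5=2, -3--4=1, -3--3=0, -3-1=-4, -3-4=-7
a = 1: 1--5=6, 1--4=5, 1--3=4, 1-1=0, 1-4=-3
a = 4: 4--5=9, 4--4=8, 4--3=7, 4-1=3, 4-4=0
Collecting distinct values (and noting 0 appears from a-a):
A - A = {-9, -8, -7, -6, -5, -4, -3, -2, -1, 0, 1, 2, 3, 4, 5, 6, 7, 8, 9}
|A - A| = 19

A - A = {-9, -8, -7, -6, -5, -4, -3, -2, -1, 0, 1, 2, 3, 4, 5, 6, 7, 8, 9}


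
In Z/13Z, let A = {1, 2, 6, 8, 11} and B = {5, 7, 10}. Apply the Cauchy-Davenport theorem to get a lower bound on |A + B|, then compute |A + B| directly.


Cauchy-Davenport: |A + B| ≥ min(p, |A| + |B| - 1) for A, B nonempty in Z/pZ.
|A| = 5, |B| = 3, p = 13.
CD lower bound = min(13, 5 + 3 - 1) = min(13, 7) = 7.
Compute A + B mod 13 directly:
a = 1: 1+5=6, 1+7=8, 1+10=11
a = 2: 2+5=7, 2+7=9, 2+10=12
a = 6: 6+5=11, 6+7=0, 6+10=3
a = 8: 8+5=0, 8+7=2, 8+10=5
a = 11: 11+5=3, 11+7=5, 11+10=8
A + B = {0, 2, 3, 5, 6, 7, 8, 9, 11, 12}, so |A + B| = 10.
Verify: 10 ≥ 7? Yes ✓.

CD lower bound = 7, actual |A + B| = 10.


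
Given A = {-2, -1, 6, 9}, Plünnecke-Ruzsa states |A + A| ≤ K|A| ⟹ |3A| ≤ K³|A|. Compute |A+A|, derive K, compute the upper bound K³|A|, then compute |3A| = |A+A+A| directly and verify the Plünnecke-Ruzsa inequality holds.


|A| = 4.
Step 1: Compute A + A by enumerating all 16 pairs.
A + A = {-4, -3, -2, 4, 5, 7, 8, 12, 15, 18}, so |A + A| = 10.
Step 2: Doubling constant K = |A + A|/|A| = 10/4 = 10/4 ≈ 2.5000.
Step 3: Plünnecke-Ruzsa gives |3A| ≤ K³·|A| = (2.5000)³ · 4 ≈ 62.5000.
Step 4: Compute 3A = A + A + A directly by enumerating all triples (a,b,c) ∈ A³; |3A| = 20.
Step 5: Check 20 ≤ 62.5000? Yes ✓.

K = 10/4, Plünnecke-Ruzsa bound K³|A| ≈ 62.5000, |3A| = 20, inequality holds.


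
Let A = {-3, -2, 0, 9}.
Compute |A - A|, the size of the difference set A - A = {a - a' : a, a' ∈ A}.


A - A = {a - a' : a, a' ∈ A}; |A| = 4.
Bounds: 2|A|-1 ≤ |A - A| ≤ |A|² - |A| + 1, i.e. 7 ≤ |A - A| ≤ 13.
Note: 0 ∈ A - A always (from a - a). The set is symmetric: if d ∈ A - A then -d ∈ A - A.
Enumerate nonzero differences d = a - a' with a > a' (then include -d):
Positive differences: {1, 2, 3, 9, 11, 12}
Full difference set: {0} ∪ (positive diffs) ∪ (negative diffs).
|A - A| = 1 + 2·6 = 13 (matches direct enumeration: 13).

|A - A| = 13


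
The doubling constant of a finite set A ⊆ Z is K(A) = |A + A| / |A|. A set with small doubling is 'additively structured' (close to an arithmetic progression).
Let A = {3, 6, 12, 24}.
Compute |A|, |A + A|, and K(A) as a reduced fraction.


|A| = 4.
Compute A + A by enumerating all 16 pairs.
A + A = {6, 9, 12, 15, 18, 24, 27, 30, 36, 48}, so |A + A| = 10.
K = |A + A| / |A| = 10/4 = 5/2 ≈ 2.5000.
Reference: AP of size 4 gives K = 7/4 ≈ 1.7500; a fully generic set of size 4 gives K ≈ 2.5000.

|A| = 4, |A + A| = 10, K = 10/4 = 5/2.


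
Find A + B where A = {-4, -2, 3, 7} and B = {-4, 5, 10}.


A + B = {a + b : a ∈ A, b ∈ B}.
Enumerate all |A|·|B| = 4·3 = 12 pairs (a, b) and collect distinct sums.
a = -4: -4+-4=-8, -4+5=1, -4+10=6
a = -2: -2+-4=-6, -2+5=3, -2+10=8
a = 3: 3+-4=-1, 3+5=8, 3+10=13
a = 7: 7+-4=3, 7+5=12, 7+10=17
Collecting distinct sums: A + B = {-8, -6, -1, 1, 3, 6, 8, 12, 13, 17}
|A + B| = 10

A + B = {-8, -6, -1, 1, 3, 6, 8, 12, 13, 17}


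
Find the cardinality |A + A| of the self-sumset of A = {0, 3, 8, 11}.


A + A = {a + a' : a, a' ∈ A}; |A| = 4.
General bounds: 2|A| - 1 ≤ |A + A| ≤ |A|(|A|+1)/2, i.e. 7 ≤ |A + A| ≤ 10.
Lower bound 2|A|-1 is attained iff A is an arithmetic progression.
Enumerate sums a + a' for a ≤ a' (symmetric, so this suffices):
a = 0: 0+0=0, 0+3=3, 0+8=8, 0+11=11
a = 3: 3+3=6, 3+8=11, 3+11=14
a = 8: 8+8=16, 8+11=19
a = 11: 11+11=22
Distinct sums: {0, 3, 6, 8, 11, 14, 16, 19, 22}
|A + A| = 9

|A + A| = 9


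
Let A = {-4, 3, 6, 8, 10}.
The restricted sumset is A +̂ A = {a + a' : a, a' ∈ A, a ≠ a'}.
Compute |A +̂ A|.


Restricted sumset: A +̂ A = {a + a' : a ∈ A, a' ∈ A, a ≠ a'}.
Equivalently, take A + A and drop any sum 2a that is achievable ONLY as a + a for a ∈ A (i.e. sums representable only with equal summands).
Enumerate pairs (a, a') with a < a' (symmetric, so each unordered pair gives one sum; this covers all a ≠ a'):
  -4 + 3 = -1
  -4 + 6 = 2
  -4 + 8 = 4
  -4 + 10 = 6
  3 + 6 = 9
  3 + 8 = 11
  3 + 10 = 13
  6 + 8 = 14
  6 + 10 = 16
  8 + 10 = 18
Collected distinct sums: {-1, 2, 4, 6, 9, 11, 13, 14, 16, 18}
|A +̂ A| = 10
(Reference bound: |A +̂ A| ≥ 2|A| - 3 for |A| ≥ 2, with |A| = 5 giving ≥ 7.)

|A +̂ A| = 10


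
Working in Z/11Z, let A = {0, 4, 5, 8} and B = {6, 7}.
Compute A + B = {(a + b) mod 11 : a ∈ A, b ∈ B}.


Work in Z/11Z: reduce every sum a + b modulo 11.
Enumerate all 8 pairs:
a = 0: 0+6=6, 0+7=7
a = 4: 4+6=10, 4+7=0
a = 5: 5+6=0, 5+7=1
a = 8: 8+6=3, 8+7=4
Distinct residues collected: {0, 1, 3, 4, 6, 7, 10}
|A + B| = 7 (out of 11 total residues).

A + B = {0, 1, 3, 4, 6, 7, 10}


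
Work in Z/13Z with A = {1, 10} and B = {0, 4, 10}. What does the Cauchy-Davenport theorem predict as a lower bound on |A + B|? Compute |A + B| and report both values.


Cauchy-Davenport: |A + B| ≥ min(p, |A| + |B| - 1) for A, B nonempty in Z/pZ.
|A| = 2, |B| = 3, p = 13.
CD lower bound = min(13, 2 + 3 - 1) = min(13, 4) = 4.
Compute A + B mod 13 directly:
a = 1: 1+0=1, 1+4=5, 1+10=11
a = 10: 10+0=10, 10+4=1, 10+10=7
A + B = {1, 5, 7, 10, 11}, so |A + B| = 5.
Verify: 5 ≥ 4? Yes ✓.

CD lower bound = 4, actual |A + B| = 5.


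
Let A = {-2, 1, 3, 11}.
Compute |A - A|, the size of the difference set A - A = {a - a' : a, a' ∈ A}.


A - A = {a - a' : a, a' ∈ A}; |A| = 4.
Bounds: 2|A|-1 ≤ |A - A| ≤ |A|² - |A| + 1, i.e. 7 ≤ |A - A| ≤ 13.
Note: 0 ∈ A - A always (from a - a). The set is symmetric: if d ∈ A - A then -d ∈ A - A.
Enumerate nonzero differences d = a - a' with a > a' (then include -d):
Positive differences: {2, 3, 5, 8, 10, 13}
Full difference set: {0} ∪ (positive diffs) ∪ (negative diffs).
|A - A| = 1 + 2·6 = 13 (matches direct enumeration: 13).

|A - A| = 13


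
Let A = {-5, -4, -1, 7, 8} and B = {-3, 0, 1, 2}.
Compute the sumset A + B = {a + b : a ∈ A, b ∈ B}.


A + B = {a + b : a ∈ A, b ∈ B}.
Enumerate all |A|·|B| = 5·4 = 20 pairs (a, b) and collect distinct sums.
a = -5: -5+-3=-8, -5+0=-5, -5+1=-4, -5+2=-3
a = -4: -4+-3=-7, -4+0=-4, -4+1=-3, -4+2=-2
a = -1: -1+-3=-4, -1+0=-1, -1+1=0, -1+2=1
a = 7: 7+-3=4, 7+0=7, 7+1=8, 7+2=9
a = 8: 8+-3=5, 8+0=8, 8+1=9, 8+2=10
Collecting distinct sums: A + B = {-8, -7, -5, -4, -3, -2, -1, 0, 1, 4, 5, 7, 8, 9, 10}
|A + B| = 15

A + B = {-8, -7, -5, -4, -3, -2, -1, 0, 1, 4, 5, 7, 8, 9, 10}


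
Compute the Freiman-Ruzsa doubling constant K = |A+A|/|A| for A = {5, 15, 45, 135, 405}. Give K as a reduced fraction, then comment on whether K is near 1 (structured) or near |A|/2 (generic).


|A| = 5.
Compute A + A by enumerating all 25 pairs.
A + A = {10, 20, 30, 50, 60, 90, 140, 150, 180, 270, 410, 420, 450, 540, 810}, so |A + A| = 15.
K = |A + A| / |A| = 15/5 = 3/1 ≈ 3.0000.
Reference: AP of size 5 gives K = 9/5 ≈ 1.8000; a fully generic set of size 5 gives K ≈ 3.0000.

|A| = 5, |A + A| = 15, K = 15/5 = 3/1.


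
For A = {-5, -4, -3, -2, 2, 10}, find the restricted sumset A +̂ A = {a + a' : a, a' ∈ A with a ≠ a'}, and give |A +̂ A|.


Restricted sumset: A +̂ A = {a + a' : a ∈ A, a' ∈ A, a ≠ a'}.
Equivalently, take A + A and drop any sum 2a that is achievable ONLY as a + a for a ∈ A (i.e. sums representable only with equal summands).
Enumerate pairs (a, a') with a < a' (symmetric, so each unordered pair gives one sum; this covers all a ≠ a'):
  -5 + -4 = -9
  -5 + -3 = -8
  -5 + -2 = -7
  -5 + 2 = -3
  -5 + 10 = 5
  -4 + -3 = -7
  -4 + -2 = -6
  -4 + 2 = -2
  -4 + 10 = 6
  -3 + -2 = -5
  -3 + 2 = -1
  -3 + 10 = 7
  -2 + 2 = 0
  -2 + 10 = 8
  2 + 10 = 12
Collected distinct sums: {-9, -8, -7, -6, -5, -3, -2, -1, 0, 5, 6, 7, 8, 12}
|A +̂ A| = 14
(Reference bound: |A +̂ A| ≥ 2|A| - 3 for |A| ≥ 2, with |A| = 6 giving ≥ 9.)

|A +̂ A| = 14


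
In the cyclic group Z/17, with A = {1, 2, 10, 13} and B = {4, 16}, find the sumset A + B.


Work in Z/17Z: reduce every sum a + b modulo 17.
Enumerate all 8 pairs:
a = 1: 1+4=5, 1+16=0
a = 2: 2+4=6, 2+16=1
a = 10: 10+4=14, 10+16=9
a = 13: 13+4=0, 13+16=12
Distinct residues collected: {0, 1, 5, 6, 9, 12, 14}
|A + B| = 7 (out of 17 total residues).

A + B = {0, 1, 5, 6, 9, 12, 14}


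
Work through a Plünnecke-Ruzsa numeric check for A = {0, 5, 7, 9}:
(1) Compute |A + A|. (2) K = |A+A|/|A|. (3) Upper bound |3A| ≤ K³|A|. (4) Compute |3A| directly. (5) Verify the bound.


|A| = 4.
Step 1: Compute A + A by enumerating all 16 pairs.
A + A = {0, 5, 7, 9, 10, 12, 14, 16, 18}, so |A + A| = 9.
Step 2: Doubling constant K = |A + A|/|A| = 9/4 = 9/4 ≈ 2.2500.
Step 3: Plünnecke-Ruzsa gives |3A| ≤ K³·|A| = (2.2500)³ · 4 ≈ 45.5625.
Step 4: Compute 3A = A + A + A directly by enumerating all triples (a,b,c) ∈ A³; |3A| = 16.
Step 5: Check 16 ≤ 45.5625? Yes ✓.

K = 9/4, Plünnecke-Ruzsa bound K³|A| ≈ 45.5625, |3A| = 16, inequality holds.


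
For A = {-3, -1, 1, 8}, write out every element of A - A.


A - A = {a - a' : a, a' ∈ A}.
Compute a - a' for each ordered pair (a, a'):
a = -3: -3--3=0, -3--1=-2, -3-1=-4, -3-8=-11
a = -1: -1--3=2, -1--1=0, -1-1=-2, -1-8=-9
a = 1: 1--3=4, 1--1=2, 1-1=0, 1-8=-7
a = 8: 8--3=11, 8--1=9, 8-1=7, 8-8=0
Collecting distinct values (and noting 0 appears from a-a):
A - A = {-11, -9, -7, -4, -2, 0, 2, 4, 7, 9, 11}
|A - A| = 11

A - A = {-11, -9, -7, -4, -2, 0, 2, 4, 7, 9, 11}


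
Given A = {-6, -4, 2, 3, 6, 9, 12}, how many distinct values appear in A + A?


A + A = {a + a' : a, a' ∈ A}; |A| = 7.
General bounds: 2|A| - 1 ≤ |A + A| ≤ |A|(|A|+1)/2, i.e. 13 ≤ |A + A| ≤ 28.
Lower bound 2|A|-1 is attained iff A is an arithmetic progression.
Enumerate sums a + a' for a ≤ a' (symmetric, so this suffices):
a = -6: -6+-6=-12, -6+-4=-10, -6+2=-4, -6+3=-3, -6+6=0, -6+9=3, -6+12=6
a = -4: -4+-4=-8, -4+2=-2, -4+3=-1, -4+6=2, -4+9=5, -4+12=8
a = 2: 2+2=4, 2+3=5, 2+6=8, 2+9=11, 2+12=14
a = 3: 3+3=6, 3+6=9, 3+9=12, 3+12=15
a = 6: 6+6=12, 6+9=15, 6+12=18
a = 9: 9+9=18, 9+12=21
a = 12: 12+12=24
Distinct sums: {-12, -10, -8, -4, -3, -2, -1, 0, 2, 3, 4, 5, 6, 8, 9, 11, 12, 14, 15, 18, 21, 24}
|A + A| = 22

|A + A| = 22


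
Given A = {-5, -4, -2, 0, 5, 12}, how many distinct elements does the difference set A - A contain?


A - A = {a - a' : a, a' ∈ A}; |A| = 6.
Bounds: 2|A|-1 ≤ |A - A| ≤ |A|² - |A| + 1, i.e. 11 ≤ |A - A| ≤ 31.
Note: 0 ∈ A - A always (from a - a). The set is symmetric: if d ∈ A - A then -d ∈ A - A.
Enumerate nonzero differences d = a - a' with a > a' (then include -d):
Positive differences: {1, 2, 3, 4, 5, 7, 9, 10, 12, 14, 16, 17}
Full difference set: {0} ∪ (positive diffs) ∪ (negative diffs).
|A - A| = 1 + 2·12 = 25 (matches direct enumeration: 25).

|A - A| = 25


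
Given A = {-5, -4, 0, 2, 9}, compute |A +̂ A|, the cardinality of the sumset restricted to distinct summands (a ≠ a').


Restricted sumset: A +̂ A = {a + a' : a ∈ A, a' ∈ A, a ≠ a'}.
Equivalently, take A + A and drop any sum 2a that is achievable ONLY as a + a for a ∈ A (i.e. sums representable only with equal summands).
Enumerate pairs (a, a') with a < a' (symmetric, so each unordered pair gives one sum; this covers all a ≠ a'):
  -5 + -4 = -9
  -5 + 0 = -5
  -5 + 2 = -3
  -5 + 9 = 4
  -4 + 0 = -4
  -4 + 2 = -2
  -4 + 9 = 5
  0 + 2 = 2
  0 + 9 = 9
  2 + 9 = 11
Collected distinct sums: {-9, -5, -4, -3, -2, 2, 4, 5, 9, 11}
|A +̂ A| = 10
(Reference bound: |A +̂ A| ≥ 2|A| - 3 for |A| ≥ 2, with |A| = 5 giving ≥ 7.)

|A +̂ A| = 10


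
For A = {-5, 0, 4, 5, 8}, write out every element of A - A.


A - A = {a - a' : a, a' ∈ A}.
Compute a - a' for each ordered pair (a, a'):
a = -5: -5--5=0, -5-0=-5, -5-4=-9, -5-5=-10, -5-8=-13
a = 0: 0--5=5, 0-0=0, 0-4=-4, 0-5=-5, 0-8=-8
a = 4: 4--5=9, 4-0=4, 4-4=0, 4-5=-1, 4-8=-4
a = 5: 5--5=10, 5-0=5, 5-4=1, 5-5=0, 5-8=-3
a = 8: 8--5=13, 8-0=8, 8-4=4, 8-5=3, 8-8=0
Collecting distinct values (and noting 0 appears from a-a):
A - A = {-13, -10, -9, -8, -5, -4, -3, -1, 0, 1, 3, 4, 5, 8, 9, 10, 13}
|A - A| = 17

A - A = {-13, -10, -9, -8, -5, -4, -3, -1, 0, 1, 3, 4, 5, 8, 9, 10, 13}


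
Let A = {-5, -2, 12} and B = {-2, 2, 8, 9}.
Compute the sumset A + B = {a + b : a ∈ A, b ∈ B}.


A + B = {a + b : a ∈ A, b ∈ B}.
Enumerate all |A|·|B| = 3·4 = 12 pairs (a, b) and collect distinct sums.
a = -5: -5+-2=-7, -5+2=-3, -5+8=3, -5+9=4
a = -2: -2+-2=-4, -2+2=0, -2+8=6, -2+9=7
a = 12: 12+-2=10, 12+2=14, 12+8=20, 12+9=21
Collecting distinct sums: A + B = {-7, -4, -3, 0, 3, 4, 6, 7, 10, 14, 20, 21}
|A + B| = 12

A + B = {-7, -4, -3, 0, 3, 4, 6, 7, 10, 14, 20, 21}


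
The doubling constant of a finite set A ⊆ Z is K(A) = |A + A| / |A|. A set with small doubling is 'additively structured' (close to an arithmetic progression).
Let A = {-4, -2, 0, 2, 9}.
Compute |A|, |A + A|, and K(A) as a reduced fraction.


|A| = 5.
Compute A + A by enumerating all 25 pairs.
A + A = {-8, -6, -4, -2, 0, 2, 4, 5, 7, 9, 11, 18}, so |A + A| = 12.
K = |A + A| / |A| = 12/5 (already in lowest terms) ≈ 2.4000.
Reference: AP of size 5 gives K = 9/5 ≈ 1.8000; a fully generic set of size 5 gives K ≈ 3.0000.

|A| = 5, |A + A| = 12, K = 12/5.


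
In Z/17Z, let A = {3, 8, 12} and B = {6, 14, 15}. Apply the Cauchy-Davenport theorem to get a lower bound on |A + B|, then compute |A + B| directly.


Cauchy-Davenport: |A + B| ≥ min(p, |A| + |B| - 1) for A, B nonempty in Z/pZ.
|A| = 3, |B| = 3, p = 17.
CD lower bound = min(17, 3 + 3 - 1) = min(17, 5) = 5.
Compute A + B mod 17 directly:
a = 3: 3+6=9, 3+14=0, 3+15=1
a = 8: 8+6=14, 8+14=5, 8+15=6
a = 12: 12+6=1, 12+14=9, 12+15=10
A + B = {0, 1, 5, 6, 9, 10, 14}, so |A + B| = 7.
Verify: 7 ≥ 5? Yes ✓.

CD lower bound = 5, actual |A + B| = 7.


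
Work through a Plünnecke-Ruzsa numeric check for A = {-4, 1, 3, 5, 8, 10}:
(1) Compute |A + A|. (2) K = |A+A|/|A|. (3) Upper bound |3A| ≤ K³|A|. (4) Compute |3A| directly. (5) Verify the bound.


|A| = 6.
Step 1: Compute A + A by enumerating all 36 pairs.
A + A = {-8, -3, -1, 1, 2, 4, 6, 8, 9, 10, 11, 13, 15, 16, 18, 20}, so |A + A| = 16.
Step 2: Doubling constant K = |A + A|/|A| = 16/6 = 16/6 ≈ 2.6667.
Step 3: Plünnecke-Ruzsa gives |3A| ≤ K³·|A| = (2.6667)³ · 6 ≈ 113.7778.
Step 4: Compute 3A = A + A + A directly by enumerating all triples (a,b,c) ∈ A³; |3A| = 31.
Step 5: Check 31 ≤ 113.7778? Yes ✓.

K = 16/6, Plünnecke-Ruzsa bound K³|A| ≈ 113.7778, |3A| = 31, inequality holds.


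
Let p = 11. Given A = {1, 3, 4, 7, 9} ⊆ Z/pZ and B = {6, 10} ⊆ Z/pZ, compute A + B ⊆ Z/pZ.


Work in Z/11Z: reduce every sum a + b modulo 11.
Enumerate all 10 pairs:
a = 1: 1+6=7, 1+10=0
a = 3: 3+6=9, 3+10=2
a = 4: 4+6=10, 4+10=3
a = 7: 7+6=2, 7+10=6
a = 9: 9+6=4, 9+10=8
Distinct residues collected: {0, 2, 3, 4, 6, 7, 8, 9, 10}
|A + B| = 9 (out of 11 total residues).

A + B = {0, 2, 3, 4, 6, 7, 8, 9, 10}


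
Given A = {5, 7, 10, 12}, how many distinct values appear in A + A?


A + A = {a + a' : a, a' ∈ A}; |A| = 4.
General bounds: 2|A| - 1 ≤ |A + A| ≤ |A|(|A|+1)/2, i.e. 7 ≤ |A + A| ≤ 10.
Lower bound 2|A|-1 is attained iff A is an arithmetic progression.
Enumerate sums a + a' for a ≤ a' (symmetric, so this suffices):
a = 5: 5+5=10, 5+7=12, 5+10=15, 5+12=17
a = 7: 7+7=14, 7+10=17, 7+12=19
a = 10: 10+10=20, 10+12=22
a = 12: 12+12=24
Distinct sums: {10, 12, 14, 15, 17, 19, 20, 22, 24}
|A + A| = 9

|A + A| = 9


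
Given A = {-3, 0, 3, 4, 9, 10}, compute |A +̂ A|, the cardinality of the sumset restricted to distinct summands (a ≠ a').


Restricted sumset: A +̂ A = {a + a' : a ∈ A, a' ∈ A, a ≠ a'}.
Equivalently, take A + A and drop any sum 2a that is achievable ONLY as a + a for a ∈ A (i.e. sums representable only with equal summands).
Enumerate pairs (a, a') with a < a' (symmetric, so each unordered pair gives one sum; this covers all a ≠ a'):
  -3 + 0 = -3
  -3 + 3 = 0
  -3 + 4 = 1
  -3 + 9 = 6
  -3 + 10 = 7
  0 + 3 = 3
  0 + 4 = 4
  0 + 9 = 9
  0 + 10 = 10
  3 + 4 = 7
  3 + 9 = 12
  3 + 10 = 13
  4 + 9 = 13
  4 + 10 = 14
  9 + 10 = 19
Collected distinct sums: {-3, 0, 1, 3, 4, 6, 7, 9, 10, 12, 13, 14, 19}
|A +̂ A| = 13
(Reference bound: |A +̂ A| ≥ 2|A| - 3 for |A| ≥ 2, with |A| = 6 giving ≥ 9.)

|A +̂ A| = 13
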